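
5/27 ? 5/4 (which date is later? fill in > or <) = >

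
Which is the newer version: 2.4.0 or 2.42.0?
2.42.0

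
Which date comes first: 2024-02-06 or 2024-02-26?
2024-02-06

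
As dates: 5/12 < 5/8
False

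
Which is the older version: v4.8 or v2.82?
v2.82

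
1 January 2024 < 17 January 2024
True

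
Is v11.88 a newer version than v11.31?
Yes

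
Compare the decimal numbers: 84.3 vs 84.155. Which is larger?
84.3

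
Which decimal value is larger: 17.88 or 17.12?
17.88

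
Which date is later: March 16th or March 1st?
March 16th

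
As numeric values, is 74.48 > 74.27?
True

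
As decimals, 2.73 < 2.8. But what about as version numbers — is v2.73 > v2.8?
True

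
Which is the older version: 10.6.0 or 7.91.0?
7.91.0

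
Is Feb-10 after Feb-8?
Yes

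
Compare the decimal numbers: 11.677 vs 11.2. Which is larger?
11.677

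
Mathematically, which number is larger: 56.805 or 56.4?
56.805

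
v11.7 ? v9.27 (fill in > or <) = >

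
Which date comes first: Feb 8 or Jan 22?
Jan 22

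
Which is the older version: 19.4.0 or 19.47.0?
19.4.0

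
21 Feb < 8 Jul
True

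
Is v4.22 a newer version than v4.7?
Yes. Version numbers are compared segment by segment as integers, not as decimals: minor version 22 > 7, so v4.22 > v4.7 (even though the decimal 4.22 < 4.7).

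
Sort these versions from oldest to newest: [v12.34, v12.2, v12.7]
[v12.2, v12.7, v12.34]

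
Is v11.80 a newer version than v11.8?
Yes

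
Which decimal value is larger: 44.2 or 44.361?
44.361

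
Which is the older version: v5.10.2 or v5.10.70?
v5.10.2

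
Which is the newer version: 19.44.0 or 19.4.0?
19.44.0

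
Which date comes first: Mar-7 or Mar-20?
Mar-7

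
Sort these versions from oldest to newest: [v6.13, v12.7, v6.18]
[v6.13, v6.18, v12.7]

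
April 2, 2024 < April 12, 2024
True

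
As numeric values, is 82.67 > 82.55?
True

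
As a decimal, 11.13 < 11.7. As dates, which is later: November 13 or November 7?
November 13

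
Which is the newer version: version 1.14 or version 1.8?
version 1.14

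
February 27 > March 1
False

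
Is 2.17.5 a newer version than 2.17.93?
No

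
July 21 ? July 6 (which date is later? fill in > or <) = >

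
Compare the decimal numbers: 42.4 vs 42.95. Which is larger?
42.95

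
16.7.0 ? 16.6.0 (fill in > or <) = >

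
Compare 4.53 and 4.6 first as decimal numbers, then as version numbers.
As decimals: 4.53 < 4.6. As versions: v4.53 > v4.6 (minor version 53 > 6).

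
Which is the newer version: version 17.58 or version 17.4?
version 17.58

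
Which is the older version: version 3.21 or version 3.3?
version 3.3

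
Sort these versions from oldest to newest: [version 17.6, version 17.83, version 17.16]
[version 17.6, version 17.16, version 17.83]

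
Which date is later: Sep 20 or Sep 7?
Sep 20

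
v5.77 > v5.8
True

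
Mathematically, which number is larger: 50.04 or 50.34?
50.34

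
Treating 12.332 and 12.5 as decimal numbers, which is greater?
12.5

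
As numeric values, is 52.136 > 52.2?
False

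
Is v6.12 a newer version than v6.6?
Yes. Version numbers are compared segment by segment as integers, not as decimals: minor version 12 > 6, so v6.12 > v6.6 (even though the decimal 6.12 < 6.6).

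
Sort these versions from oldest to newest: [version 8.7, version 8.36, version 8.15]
[version 8.7, version 8.15, version 8.36]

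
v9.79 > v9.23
True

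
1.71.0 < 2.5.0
True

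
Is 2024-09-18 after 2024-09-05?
Yes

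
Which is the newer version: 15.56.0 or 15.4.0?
15.56.0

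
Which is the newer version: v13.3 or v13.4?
v13.4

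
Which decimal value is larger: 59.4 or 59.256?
59.4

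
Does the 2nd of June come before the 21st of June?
Yes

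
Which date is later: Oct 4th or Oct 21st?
Oct 21st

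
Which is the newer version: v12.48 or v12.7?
v12.48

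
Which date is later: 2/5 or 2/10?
2/10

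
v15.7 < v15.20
True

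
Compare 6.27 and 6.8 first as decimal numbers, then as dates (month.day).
As decimals: 6.27 < 6.8. As dates: 6/27 is later than 6/8 (day 27 > day 8).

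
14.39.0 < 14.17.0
False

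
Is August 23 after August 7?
Yes. Day 23 comes after day 7 in August — this is a date comparison, not a decimal one (the decimal 8.23 would be smaller than 8.7).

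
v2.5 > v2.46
False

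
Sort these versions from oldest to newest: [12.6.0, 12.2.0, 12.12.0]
[12.2.0, 12.6.0, 12.12.0]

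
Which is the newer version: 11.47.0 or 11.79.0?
11.79.0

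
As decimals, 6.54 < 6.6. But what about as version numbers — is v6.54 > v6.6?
True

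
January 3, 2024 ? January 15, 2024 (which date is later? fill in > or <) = <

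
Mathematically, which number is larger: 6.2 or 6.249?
6.249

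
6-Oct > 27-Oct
False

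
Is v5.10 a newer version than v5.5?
Yes. Version numbers are compared segment by segment as integers, not as decimals: minor version 10 > 5, so v5.10 > v5.5 (even though the decimal 5.10 < 5.5).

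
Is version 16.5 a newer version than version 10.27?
Yes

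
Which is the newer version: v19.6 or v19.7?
v19.7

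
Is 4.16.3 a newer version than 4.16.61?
No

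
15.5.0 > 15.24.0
False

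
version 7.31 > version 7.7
True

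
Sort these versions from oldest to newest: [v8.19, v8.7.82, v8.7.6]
[v8.7.6, v8.7.82, v8.19]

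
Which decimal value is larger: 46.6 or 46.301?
46.6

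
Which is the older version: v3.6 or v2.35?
v2.35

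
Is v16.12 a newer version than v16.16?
No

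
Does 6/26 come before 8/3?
Yes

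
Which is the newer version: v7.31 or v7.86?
v7.86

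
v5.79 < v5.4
False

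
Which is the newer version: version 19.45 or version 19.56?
version 19.56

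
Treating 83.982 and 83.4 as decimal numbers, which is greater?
83.982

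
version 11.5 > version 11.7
False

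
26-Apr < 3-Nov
True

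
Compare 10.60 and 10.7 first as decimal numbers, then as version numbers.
As decimals: 10.60 < 10.7. As versions: v10.60 > v10.7 (minor version 60 > 7).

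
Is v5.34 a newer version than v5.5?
Yes. Version numbers are compared segment by segment as integers, not as decimals: minor version 34 > 5, so v5.34 > v5.5 (even though the decimal 5.34 < 5.5).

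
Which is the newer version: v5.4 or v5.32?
v5.32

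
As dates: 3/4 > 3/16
False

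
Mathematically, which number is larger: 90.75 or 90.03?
90.75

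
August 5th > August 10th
False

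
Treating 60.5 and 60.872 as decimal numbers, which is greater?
60.872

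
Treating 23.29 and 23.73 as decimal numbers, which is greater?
23.73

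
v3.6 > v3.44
False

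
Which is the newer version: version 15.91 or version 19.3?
version 19.3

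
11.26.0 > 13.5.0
False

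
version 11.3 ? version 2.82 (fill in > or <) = >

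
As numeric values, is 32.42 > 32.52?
False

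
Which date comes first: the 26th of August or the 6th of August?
the 6th of August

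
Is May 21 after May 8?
Yes. Day 21 comes after day 8 in May — this is a date comparison, not a decimal one (the decimal 5.21 would be smaller than 5.8).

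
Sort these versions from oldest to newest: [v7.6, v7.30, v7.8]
[v7.6, v7.8, v7.30]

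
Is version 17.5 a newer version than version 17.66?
No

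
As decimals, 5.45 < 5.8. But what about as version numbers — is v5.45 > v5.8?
True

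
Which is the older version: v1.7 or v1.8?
v1.7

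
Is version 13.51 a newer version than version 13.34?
Yes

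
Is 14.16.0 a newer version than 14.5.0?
Yes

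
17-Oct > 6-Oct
True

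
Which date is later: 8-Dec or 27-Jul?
8-Dec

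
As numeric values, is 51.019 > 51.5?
False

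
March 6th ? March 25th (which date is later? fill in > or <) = <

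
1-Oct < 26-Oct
True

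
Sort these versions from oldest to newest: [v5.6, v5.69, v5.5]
[v5.5, v5.6, v5.69]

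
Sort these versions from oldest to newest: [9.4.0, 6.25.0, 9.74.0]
[6.25.0, 9.4.0, 9.74.0]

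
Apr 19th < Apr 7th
False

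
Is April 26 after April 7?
Yes. Day 26 comes after day 7 in April — this is a date comparison, not a decimal one (the decimal 4.26 would be smaller than 4.7).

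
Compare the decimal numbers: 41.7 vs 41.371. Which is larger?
41.7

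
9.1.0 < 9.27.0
True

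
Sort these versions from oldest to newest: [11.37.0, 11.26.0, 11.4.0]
[11.4.0, 11.26.0, 11.37.0]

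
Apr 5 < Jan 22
False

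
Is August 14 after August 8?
Yes. Day 14 comes after day 8 in August — this is a date comparison, not a decimal one (the decimal 8.14 would be smaller than 8.8).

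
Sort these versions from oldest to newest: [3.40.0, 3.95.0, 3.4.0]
[3.4.0, 3.40.0, 3.95.0]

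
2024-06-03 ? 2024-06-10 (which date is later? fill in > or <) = <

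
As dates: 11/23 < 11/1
False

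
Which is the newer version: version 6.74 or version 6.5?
version 6.74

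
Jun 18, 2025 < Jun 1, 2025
False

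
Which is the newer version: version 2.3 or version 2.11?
version 2.11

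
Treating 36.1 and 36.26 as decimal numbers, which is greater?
36.26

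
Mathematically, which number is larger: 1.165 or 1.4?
1.4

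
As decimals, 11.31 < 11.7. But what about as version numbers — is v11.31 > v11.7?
True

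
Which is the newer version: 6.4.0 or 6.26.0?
6.26.0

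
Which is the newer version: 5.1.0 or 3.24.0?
5.1.0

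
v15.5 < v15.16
True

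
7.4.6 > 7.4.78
False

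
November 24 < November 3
False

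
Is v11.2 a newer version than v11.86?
No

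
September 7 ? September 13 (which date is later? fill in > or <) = <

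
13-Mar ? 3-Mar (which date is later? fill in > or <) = >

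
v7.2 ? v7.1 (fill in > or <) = >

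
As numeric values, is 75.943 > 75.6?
True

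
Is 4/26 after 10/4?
No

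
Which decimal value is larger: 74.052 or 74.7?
74.7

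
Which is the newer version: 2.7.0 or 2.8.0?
2.8.0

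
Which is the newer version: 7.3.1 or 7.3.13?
7.3.13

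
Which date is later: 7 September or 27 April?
7 September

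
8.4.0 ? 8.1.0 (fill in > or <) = >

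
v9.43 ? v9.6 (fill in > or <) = >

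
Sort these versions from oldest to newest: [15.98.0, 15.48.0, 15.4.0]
[15.4.0, 15.48.0, 15.98.0]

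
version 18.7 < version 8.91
False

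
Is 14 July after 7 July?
Yes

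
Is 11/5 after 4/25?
Yes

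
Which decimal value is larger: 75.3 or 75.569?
75.569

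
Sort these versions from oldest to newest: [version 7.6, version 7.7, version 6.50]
[version 6.50, version 7.6, version 7.7]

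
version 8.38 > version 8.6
True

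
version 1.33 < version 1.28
False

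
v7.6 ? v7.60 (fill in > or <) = <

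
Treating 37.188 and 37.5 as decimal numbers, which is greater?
37.5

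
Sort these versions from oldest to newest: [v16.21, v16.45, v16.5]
[v16.5, v16.21, v16.45]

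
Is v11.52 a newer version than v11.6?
Yes. Version numbers are compared segment by segment as integers, not as decimals: minor version 52 > 6, so v11.52 > v11.6 (even though the decimal 11.52 < 11.6).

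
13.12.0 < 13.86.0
True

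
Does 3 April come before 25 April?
Yes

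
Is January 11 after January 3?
Yes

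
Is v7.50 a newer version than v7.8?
Yes. Version numbers are compared segment by segment as integers, not as decimals: minor version 50 > 8, so v7.50 > v7.8 (even though the decimal 7.50 < 7.8).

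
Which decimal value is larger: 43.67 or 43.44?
43.67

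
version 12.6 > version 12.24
False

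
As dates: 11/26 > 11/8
True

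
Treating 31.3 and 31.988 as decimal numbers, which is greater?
31.988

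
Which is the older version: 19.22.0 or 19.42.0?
19.22.0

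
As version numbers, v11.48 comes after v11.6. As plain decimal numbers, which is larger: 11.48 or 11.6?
11.6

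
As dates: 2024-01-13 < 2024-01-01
False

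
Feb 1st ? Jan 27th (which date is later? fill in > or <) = >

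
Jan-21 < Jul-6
True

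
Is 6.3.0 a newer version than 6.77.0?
No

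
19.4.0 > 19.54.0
False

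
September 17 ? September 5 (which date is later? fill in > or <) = >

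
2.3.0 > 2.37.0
False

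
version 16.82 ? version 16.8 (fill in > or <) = >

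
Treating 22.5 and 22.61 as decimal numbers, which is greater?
22.61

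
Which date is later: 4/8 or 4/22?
4/22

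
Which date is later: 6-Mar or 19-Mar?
19-Mar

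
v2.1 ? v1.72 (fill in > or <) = >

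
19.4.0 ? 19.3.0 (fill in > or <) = >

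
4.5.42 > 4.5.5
True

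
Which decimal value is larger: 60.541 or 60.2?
60.541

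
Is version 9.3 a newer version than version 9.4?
No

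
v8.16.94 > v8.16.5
True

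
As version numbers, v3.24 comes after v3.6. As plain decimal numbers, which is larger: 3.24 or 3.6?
3.6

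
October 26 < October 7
False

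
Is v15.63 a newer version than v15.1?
Yes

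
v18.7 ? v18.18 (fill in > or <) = <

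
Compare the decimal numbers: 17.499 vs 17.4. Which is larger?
17.499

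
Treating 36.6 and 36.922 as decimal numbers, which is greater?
36.922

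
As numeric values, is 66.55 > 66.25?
True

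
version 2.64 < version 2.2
False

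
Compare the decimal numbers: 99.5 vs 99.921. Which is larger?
99.921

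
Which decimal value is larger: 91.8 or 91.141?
91.8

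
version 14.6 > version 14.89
False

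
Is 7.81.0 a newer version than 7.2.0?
Yes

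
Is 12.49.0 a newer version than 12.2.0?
Yes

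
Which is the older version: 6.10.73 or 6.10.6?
6.10.6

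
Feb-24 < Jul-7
True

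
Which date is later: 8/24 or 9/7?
9/7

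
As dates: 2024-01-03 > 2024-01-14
False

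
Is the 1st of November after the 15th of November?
No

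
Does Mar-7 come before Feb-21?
No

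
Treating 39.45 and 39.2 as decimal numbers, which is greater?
39.45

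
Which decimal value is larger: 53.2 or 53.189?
53.2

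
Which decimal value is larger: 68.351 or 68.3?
68.351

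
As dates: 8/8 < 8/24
True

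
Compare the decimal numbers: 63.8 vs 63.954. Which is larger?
63.954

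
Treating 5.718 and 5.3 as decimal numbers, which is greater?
5.718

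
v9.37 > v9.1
True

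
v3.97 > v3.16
True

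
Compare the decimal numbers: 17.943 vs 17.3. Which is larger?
17.943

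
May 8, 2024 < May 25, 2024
True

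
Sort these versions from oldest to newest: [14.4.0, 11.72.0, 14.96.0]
[11.72.0, 14.4.0, 14.96.0]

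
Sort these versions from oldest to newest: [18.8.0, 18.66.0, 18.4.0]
[18.4.0, 18.8.0, 18.66.0]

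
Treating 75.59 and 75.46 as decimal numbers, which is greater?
75.59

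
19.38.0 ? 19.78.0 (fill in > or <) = <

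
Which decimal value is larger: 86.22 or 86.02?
86.22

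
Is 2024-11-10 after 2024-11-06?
Yes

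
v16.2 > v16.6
False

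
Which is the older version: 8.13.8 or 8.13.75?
8.13.8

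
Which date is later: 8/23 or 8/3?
8/23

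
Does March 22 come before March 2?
No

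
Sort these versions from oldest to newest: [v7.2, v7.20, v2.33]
[v2.33, v7.2, v7.20]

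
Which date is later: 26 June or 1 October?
1 October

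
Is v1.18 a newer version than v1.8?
Yes. Version numbers are compared segment by segment as integers, not as decimals: minor version 18 > 8, so v1.18 > v1.8 (even though the decimal 1.18 < 1.8).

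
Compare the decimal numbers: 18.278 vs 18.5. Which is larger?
18.5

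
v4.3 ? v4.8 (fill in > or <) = <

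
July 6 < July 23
True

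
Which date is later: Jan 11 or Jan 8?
Jan 11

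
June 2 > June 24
False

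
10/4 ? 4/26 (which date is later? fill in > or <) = >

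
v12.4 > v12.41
False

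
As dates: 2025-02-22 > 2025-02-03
True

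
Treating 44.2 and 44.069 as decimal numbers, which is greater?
44.2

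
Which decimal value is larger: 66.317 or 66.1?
66.317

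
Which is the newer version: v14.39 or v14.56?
v14.56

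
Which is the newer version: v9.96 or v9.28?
v9.96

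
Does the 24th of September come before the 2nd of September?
No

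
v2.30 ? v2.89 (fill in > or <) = <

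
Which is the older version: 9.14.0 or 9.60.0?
9.14.0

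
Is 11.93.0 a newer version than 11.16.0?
Yes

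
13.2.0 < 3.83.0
False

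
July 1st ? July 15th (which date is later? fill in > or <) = <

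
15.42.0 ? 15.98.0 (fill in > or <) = <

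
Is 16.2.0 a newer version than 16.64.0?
No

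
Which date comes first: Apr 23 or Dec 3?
Apr 23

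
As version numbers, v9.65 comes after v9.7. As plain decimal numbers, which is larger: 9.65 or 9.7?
9.7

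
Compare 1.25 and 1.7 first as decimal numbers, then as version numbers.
As decimals: 1.25 < 1.7. As versions: v1.25 > v1.7 (minor version 25 > 7).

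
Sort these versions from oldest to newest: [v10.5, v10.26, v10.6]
[v10.5, v10.6, v10.26]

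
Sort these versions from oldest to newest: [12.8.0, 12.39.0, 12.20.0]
[12.8.0, 12.20.0, 12.39.0]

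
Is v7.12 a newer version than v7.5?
Yes. Version numbers are compared segment by segment as integers, not as decimals: minor version 12 > 5, so v7.12 > v7.5 (even though the decimal 7.12 < 7.5).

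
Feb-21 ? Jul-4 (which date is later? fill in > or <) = <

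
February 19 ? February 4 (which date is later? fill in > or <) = >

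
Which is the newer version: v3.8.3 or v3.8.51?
v3.8.51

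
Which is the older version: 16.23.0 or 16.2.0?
16.2.0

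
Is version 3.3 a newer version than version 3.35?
No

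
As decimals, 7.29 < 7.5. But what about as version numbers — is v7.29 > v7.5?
True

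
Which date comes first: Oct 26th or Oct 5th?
Oct 5th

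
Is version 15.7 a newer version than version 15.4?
Yes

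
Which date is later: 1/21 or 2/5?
2/5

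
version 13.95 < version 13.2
False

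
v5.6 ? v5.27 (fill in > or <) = <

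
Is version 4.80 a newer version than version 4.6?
Yes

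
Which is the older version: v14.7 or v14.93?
v14.7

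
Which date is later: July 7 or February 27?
July 7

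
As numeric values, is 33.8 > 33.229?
True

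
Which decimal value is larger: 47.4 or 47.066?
47.4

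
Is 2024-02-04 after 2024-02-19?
No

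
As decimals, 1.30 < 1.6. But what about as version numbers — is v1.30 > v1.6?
True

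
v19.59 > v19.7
True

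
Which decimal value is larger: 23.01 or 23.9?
23.9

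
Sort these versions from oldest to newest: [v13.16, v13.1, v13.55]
[v13.1, v13.16, v13.55]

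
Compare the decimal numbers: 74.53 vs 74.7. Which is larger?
74.7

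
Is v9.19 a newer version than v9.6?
Yes. Version numbers are compared segment by segment as integers, not as decimals: minor version 19 > 6, so v9.19 > v9.6 (even though the decimal 9.19 < 9.6).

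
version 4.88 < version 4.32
False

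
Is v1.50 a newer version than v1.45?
Yes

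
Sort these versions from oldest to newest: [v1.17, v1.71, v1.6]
[v1.6, v1.17, v1.71]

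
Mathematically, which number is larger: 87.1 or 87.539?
87.539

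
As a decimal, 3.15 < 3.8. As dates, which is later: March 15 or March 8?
March 15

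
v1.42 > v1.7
True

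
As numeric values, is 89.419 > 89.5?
False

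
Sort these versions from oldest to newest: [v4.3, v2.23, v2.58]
[v2.23, v2.58, v4.3]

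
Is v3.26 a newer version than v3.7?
Yes. Version numbers are compared segment by segment as integers, not as decimals: minor version 26 > 7, so v3.26 > v3.7 (even though the decimal 3.26 < 3.7).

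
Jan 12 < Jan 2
False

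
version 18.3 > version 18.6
False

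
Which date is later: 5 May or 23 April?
5 May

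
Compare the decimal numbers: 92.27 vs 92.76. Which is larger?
92.76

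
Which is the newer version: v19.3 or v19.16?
v19.16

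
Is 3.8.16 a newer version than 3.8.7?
Yes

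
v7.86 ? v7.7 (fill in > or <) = >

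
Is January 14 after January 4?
Yes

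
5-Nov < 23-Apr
False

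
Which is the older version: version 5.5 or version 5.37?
version 5.5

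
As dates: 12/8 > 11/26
True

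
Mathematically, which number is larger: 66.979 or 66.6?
66.979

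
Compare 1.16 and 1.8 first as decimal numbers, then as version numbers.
As decimals: 1.16 < 1.8. As versions: v1.16 > v1.8 (minor version 16 > 8).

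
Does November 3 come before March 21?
No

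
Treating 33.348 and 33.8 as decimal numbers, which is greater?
33.8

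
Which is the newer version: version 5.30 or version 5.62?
version 5.62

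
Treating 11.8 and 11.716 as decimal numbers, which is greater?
11.8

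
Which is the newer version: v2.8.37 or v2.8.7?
v2.8.37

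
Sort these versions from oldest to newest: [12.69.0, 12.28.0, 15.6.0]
[12.28.0, 12.69.0, 15.6.0]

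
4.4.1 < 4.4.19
True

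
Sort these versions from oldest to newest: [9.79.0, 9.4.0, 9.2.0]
[9.2.0, 9.4.0, 9.79.0]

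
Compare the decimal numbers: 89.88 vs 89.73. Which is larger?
89.88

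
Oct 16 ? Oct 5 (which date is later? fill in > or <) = >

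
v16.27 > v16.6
True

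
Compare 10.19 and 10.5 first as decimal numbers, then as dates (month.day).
As decimals: 10.19 < 10.5. As dates: 10/19 is later than 10/5 (day 19 > day 5).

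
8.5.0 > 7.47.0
True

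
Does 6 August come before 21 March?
No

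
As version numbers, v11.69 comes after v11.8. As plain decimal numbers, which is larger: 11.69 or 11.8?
11.8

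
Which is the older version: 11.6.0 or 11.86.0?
11.6.0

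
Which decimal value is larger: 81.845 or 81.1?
81.845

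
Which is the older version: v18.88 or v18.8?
v18.8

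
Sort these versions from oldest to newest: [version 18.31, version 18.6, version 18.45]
[version 18.6, version 18.31, version 18.45]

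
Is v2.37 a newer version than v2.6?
Yes. Version numbers are compared segment by segment as integers, not as decimals: minor version 37 > 6, so v2.37 > v2.6 (even though the decimal 2.37 < 2.6).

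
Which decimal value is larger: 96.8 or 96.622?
96.8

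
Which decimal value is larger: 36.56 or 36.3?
36.56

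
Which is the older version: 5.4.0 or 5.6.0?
5.4.0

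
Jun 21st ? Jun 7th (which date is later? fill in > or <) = >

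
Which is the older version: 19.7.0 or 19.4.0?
19.4.0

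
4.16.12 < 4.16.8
False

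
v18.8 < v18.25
True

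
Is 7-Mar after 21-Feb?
Yes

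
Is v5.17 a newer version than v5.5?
Yes. Version numbers are compared segment by segment as integers, not as decimals: minor version 17 > 5, so v5.17 > v5.5 (even though the decimal 5.17 < 5.5).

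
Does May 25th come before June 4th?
Yes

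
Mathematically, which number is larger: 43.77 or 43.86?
43.86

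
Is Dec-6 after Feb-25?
Yes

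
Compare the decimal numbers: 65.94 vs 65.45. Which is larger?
65.94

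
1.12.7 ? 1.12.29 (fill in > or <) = <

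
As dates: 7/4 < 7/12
True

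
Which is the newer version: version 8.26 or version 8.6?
version 8.26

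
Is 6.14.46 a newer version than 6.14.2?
Yes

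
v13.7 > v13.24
False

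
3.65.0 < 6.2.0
True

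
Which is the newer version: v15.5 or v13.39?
v15.5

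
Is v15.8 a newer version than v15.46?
No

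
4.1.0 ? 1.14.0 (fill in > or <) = >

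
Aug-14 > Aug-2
True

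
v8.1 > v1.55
True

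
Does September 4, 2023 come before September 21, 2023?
Yes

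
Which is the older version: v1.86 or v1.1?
v1.1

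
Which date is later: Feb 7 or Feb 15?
Feb 15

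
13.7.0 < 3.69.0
False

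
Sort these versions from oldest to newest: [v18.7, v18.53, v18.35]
[v18.7, v18.35, v18.53]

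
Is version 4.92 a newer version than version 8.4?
No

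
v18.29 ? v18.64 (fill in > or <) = <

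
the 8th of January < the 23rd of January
True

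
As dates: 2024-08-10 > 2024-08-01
True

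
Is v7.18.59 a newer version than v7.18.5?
Yes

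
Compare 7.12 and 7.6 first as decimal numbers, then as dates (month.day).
As decimals: 7.12 < 7.6. As dates: 7/12 is later than 7/6 (day 12 > day 6).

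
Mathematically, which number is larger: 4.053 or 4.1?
4.1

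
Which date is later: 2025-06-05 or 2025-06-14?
2025-06-14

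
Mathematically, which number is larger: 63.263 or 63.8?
63.8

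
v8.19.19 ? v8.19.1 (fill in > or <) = >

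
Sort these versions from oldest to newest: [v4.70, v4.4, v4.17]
[v4.4, v4.17, v4.70]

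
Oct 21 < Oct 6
False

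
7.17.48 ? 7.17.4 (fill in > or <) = >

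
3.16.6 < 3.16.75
True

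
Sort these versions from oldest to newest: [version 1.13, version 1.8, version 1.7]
[version 1.7, version 1.8, version 1.13]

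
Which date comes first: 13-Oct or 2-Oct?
2-Oct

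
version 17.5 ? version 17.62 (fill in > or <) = <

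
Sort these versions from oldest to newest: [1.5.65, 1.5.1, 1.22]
[1.5.1, 1.5.65, 1.22]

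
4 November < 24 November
True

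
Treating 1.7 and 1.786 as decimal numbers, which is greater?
1.786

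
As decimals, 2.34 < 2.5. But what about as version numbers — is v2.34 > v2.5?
True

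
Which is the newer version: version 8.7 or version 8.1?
version 8.7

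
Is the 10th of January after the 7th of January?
Yes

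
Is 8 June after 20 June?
No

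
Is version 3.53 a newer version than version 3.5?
Yes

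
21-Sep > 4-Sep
True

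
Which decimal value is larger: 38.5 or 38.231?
38.5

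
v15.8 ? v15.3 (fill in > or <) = >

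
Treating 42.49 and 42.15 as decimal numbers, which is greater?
42.49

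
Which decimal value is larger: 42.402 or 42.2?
42.402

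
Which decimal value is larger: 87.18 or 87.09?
87.18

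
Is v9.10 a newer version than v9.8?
Yes. Version numbers are compared segment by segment as integers, not as decimals: minor version 10 > 8, so v9.10 > v9.8 (even though the decimal 9.10 < 9.8).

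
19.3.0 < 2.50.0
False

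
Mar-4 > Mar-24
False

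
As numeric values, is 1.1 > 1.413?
False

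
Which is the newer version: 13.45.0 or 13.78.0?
13.78.0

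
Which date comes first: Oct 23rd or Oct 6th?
Oct 6th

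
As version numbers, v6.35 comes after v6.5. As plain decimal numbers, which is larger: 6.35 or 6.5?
6.5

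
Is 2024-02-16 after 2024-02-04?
Yes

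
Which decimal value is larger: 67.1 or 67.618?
67.618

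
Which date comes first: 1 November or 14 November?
1 November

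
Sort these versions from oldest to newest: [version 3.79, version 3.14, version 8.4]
[version 3.14, version 3.79, version 8.4]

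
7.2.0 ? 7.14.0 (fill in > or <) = <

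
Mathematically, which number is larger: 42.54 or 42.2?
42.54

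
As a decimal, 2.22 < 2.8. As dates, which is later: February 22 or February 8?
February 22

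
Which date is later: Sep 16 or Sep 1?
Sep 16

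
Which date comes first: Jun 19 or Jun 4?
Jun 4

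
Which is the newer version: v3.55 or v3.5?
v3.55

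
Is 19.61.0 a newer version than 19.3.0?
Yes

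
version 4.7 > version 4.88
False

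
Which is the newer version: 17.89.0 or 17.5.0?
17.89.0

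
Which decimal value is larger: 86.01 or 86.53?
86.53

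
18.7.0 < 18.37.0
True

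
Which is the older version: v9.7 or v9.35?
v9.7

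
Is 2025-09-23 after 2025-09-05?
Yes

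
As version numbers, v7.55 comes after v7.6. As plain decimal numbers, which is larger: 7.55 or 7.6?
7.6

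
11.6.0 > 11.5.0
True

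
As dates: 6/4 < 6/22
True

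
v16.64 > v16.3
True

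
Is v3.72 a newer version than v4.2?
No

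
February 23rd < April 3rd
True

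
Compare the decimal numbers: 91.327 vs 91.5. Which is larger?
91.5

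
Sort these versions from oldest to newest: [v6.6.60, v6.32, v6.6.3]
[v6.6.3, v6.6.60, v6.32]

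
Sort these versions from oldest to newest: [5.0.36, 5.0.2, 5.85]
[5.0.2, 5.0.36, 5.85]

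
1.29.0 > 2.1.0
False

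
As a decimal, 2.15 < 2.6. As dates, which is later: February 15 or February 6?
February 15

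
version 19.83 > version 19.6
True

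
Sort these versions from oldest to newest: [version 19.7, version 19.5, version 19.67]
[version 19.5, version 19.7, version 19.67]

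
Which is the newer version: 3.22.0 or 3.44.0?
3.44.0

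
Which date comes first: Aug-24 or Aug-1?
Aug-1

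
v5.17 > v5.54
False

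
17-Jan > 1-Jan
True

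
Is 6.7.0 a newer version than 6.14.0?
No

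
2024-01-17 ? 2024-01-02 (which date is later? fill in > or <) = >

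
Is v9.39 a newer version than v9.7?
Yes. Version numbers are compared segment by segment as integers, not as decimals: minor version 39 > 7, so v9.39 > v9.7 (even though the decimal 9.39 < 9.7).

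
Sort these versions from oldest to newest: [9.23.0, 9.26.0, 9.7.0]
[9.7.0, 9.23.0, 9.26.0]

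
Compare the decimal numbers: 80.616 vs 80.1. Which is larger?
80.616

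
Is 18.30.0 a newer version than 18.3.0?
Yes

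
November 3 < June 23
False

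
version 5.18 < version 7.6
True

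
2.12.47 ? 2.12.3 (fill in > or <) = >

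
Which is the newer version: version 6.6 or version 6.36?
version 6.36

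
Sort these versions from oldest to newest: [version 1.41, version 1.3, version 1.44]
[version 1.3, version 1.41, version 1.44]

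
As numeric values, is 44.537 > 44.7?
False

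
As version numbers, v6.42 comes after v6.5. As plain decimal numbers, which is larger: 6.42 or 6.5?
6.5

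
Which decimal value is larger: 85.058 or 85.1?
85.1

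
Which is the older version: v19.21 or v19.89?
v19.21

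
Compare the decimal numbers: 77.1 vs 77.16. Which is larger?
77.16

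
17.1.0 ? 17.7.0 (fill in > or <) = <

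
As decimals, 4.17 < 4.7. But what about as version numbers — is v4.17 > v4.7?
True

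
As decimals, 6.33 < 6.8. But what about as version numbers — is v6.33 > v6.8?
True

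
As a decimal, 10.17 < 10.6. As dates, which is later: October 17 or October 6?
October 17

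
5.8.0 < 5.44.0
True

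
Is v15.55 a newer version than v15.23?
Yes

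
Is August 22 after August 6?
Yes. Day 22 comes after day 6 in August — this is a date comparison, not a decimal one (the decimal 8.22 would be smaller than 8.6).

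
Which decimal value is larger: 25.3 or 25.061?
25.3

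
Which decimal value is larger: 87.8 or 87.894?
87.894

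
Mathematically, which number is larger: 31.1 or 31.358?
31.358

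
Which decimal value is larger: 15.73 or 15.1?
15.73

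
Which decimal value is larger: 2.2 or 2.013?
2.2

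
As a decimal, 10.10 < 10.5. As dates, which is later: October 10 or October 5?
October 10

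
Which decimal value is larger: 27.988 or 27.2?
27.988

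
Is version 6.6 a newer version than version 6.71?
No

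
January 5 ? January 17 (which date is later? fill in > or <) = <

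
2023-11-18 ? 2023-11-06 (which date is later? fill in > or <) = >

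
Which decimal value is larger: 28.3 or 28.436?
28.436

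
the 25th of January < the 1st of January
False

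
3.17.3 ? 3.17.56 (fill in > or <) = <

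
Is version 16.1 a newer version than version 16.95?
No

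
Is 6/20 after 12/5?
No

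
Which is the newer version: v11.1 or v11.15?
v11.15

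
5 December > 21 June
True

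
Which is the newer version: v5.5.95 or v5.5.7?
v5.5.95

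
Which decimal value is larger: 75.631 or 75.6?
75.631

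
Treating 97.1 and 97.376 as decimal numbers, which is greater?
97.376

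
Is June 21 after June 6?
Yes. Day 21 comes after day 6 in June — this is a date comparison, not a decimal one (the decimal 6.21 would be smaller than 6.6).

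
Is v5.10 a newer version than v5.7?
Yes. Version numbers are compared segment by segment as integers, not as decimals: minor version 10 > 7, so v5.10 > v5.7 (even though the decimal 5.10 < 5.7).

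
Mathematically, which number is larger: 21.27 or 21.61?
21.61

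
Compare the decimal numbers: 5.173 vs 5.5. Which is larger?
5.5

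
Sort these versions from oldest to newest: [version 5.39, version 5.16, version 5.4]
[version 5.4, version 5.16, version 5.39]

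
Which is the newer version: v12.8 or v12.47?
v12.47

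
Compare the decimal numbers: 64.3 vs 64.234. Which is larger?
64.3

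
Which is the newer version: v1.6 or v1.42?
v1.42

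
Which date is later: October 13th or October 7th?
October 13th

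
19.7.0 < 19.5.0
False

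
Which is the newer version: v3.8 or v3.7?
v3.8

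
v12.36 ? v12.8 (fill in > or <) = >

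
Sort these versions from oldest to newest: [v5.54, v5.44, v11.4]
[v5.44, v5.54, v11.4]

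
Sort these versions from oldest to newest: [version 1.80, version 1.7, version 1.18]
[version 1.7, version 1.18, version 1.80]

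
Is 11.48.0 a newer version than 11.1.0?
Yes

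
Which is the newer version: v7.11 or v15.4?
v15.4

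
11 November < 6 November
False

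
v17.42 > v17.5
True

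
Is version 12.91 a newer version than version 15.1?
No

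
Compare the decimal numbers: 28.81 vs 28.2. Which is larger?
28.81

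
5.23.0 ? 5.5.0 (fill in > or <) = >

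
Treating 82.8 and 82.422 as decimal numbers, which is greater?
82.8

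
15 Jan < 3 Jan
False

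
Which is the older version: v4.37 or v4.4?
v4.4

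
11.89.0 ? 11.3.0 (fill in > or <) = >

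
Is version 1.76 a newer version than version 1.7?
Yes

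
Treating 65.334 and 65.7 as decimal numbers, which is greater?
65.7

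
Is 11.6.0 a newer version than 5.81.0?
Yes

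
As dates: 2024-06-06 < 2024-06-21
True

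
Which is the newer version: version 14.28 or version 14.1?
version 14.28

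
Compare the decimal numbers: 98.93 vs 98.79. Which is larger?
98.93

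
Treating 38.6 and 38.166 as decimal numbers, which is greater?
38.6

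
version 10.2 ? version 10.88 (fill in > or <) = <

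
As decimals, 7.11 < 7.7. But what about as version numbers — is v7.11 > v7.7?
True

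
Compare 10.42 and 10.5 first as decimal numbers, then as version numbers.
As decimals: 10.42 < 10.5. As versions: v10.42 > v10.5 (minor version 42 > 5).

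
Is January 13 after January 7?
Yes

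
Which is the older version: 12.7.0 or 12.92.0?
12.7.0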